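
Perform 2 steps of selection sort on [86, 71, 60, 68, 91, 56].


Initial: [86, 71, 60, 68, 91, 56]
Step 1: min=56 at 5
  Swap: [56, 71, 60, 68, 91, 86]
Step 2: min=60 at 2
  Swap: [56, 60, 71, 68, 91, 86]

After 2 steps: [56, 60, 71, 68, 91, 86]


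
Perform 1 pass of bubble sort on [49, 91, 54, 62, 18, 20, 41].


Initial: [49, 91, 54, 62, 18, 20, 41]
Pass 1: [49, 54, 62, 18, 20, 41, 91] (5 swaps)

After 1 pass: [49, 54, 62, 18, 20, 41, 91]


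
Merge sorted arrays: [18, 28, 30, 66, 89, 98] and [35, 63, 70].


Take 18 from A
Take 28 from A
Take 30 from A
Take 35 from B
Take 63 from B
Take 66 from A
Take 70 from B

Merged: [18, 28, 30, 35, 63, 66, 70, 89, 98]


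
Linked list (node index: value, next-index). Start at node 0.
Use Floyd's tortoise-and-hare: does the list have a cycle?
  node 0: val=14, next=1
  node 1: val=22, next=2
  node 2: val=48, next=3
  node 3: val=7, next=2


Floyd's tortoise (slow, +1) and hare (fast, +2):
  init: slow=0, fast=0
  step 1: slow=1, fast=2
  step 2: slow=2, fast=2
  slow == fast at node 2: cycle detected

Cycle: yes


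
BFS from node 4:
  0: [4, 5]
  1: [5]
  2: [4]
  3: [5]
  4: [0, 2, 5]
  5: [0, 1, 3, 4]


Visit 4, enqueue [0, 2, 5]
Visit 0, enqueue []
Visit 2, enqueue []
Visit 5, enqueue [1, 3]
Visit 1, enqueue []
Visit 3, enqueue []

BFS order: [4, 0, 2, 5, 1, 3]


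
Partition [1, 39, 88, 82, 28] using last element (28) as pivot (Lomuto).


Pivot: 28
  1 <= 28: advance i (no swap)
Place pivot at 1: [1, 28, 88, 82, 39]

Partitioned: [1, 28, 88, 82, 39]


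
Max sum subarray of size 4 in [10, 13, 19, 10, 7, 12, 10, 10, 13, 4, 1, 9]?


[0:4]: 52
[1:5]: 49
[2:6]: 48
[3:7]: 39
[4:8]: 39
[5:9]: 45
[6:10]: 37
[7:11]: 28
[8:12]: 27

Max: 52 at [0:4]


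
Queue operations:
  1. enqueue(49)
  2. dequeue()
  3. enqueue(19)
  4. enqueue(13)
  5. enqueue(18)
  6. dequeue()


enqueue(49) -> [49]
dequeue()->49, []
enqueue(19) -> [19]
enqueue(13) -> [19, 13]
enqueue(18) -> [19, 13, 18]
dequeue()->19, [13, 18]

Final queue: [13, 18]


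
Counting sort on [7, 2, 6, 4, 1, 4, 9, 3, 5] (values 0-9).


Input: [7, 2, 6, 4, 1, 4, 9, 3, 5]
Counts: [0, 1, 1, 1, 2, 1, 1, 1, 0, 1]

Sorted: [1, 2, 3, 4, 4, 5, 6, 7, 9]


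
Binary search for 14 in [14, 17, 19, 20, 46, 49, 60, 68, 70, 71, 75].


Step 1: lo=0, hi=10, mid=5, val=49
Step 2: lo=0, hi=4, mid=2, val=19
Step 3: lo=0, hi=1, mid=0, val=14

Found at index 0


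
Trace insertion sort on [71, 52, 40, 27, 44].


Initial: [71, 52, 40, 27, 44]
Insert 52: [52, 71, 40, 27, 44]
Insert 40: [40, 52, 71, 27, 44]
Insert 27: [27, 40, 52, 71, 44]
Insert 44: [27, 40, 44, 52, 71]

Sorted: [27, 40, 44, 52, 71]


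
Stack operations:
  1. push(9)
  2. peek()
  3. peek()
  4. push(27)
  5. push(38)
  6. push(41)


push(9) -> [9]
peek()->9
peek()->9
push(27) -> [9, 27]
push(38) -> [9, 27, 38]
push(41) -> [9, 27, 38, 41]

Final stack: [9, 27, 38, 41]


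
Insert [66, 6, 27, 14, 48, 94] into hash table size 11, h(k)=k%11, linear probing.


Insert 66: h=0 -> slot 0
Insert 6: h=6 -> slot 6
Insert 27: h=5 -> slot 5
Insert 14: h=3 -> slot 3
Insert 48: h=4 -> slot 4
Insert 94: h=6, 1 probes -> slot 7

Table: [66, None, None, 14, 48, 27, 6, 94, None, None, None]


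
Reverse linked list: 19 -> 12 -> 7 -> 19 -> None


Step 1: curr=19, set curr.next=prev(None) | reversed so far: 19
Step 2: curr=12, set curr.next=prev(19) | reversed so far: 12 -> 19
Step 3: curr=7, set curr.next=prev(12) | reversed so far: 7 -> 12 -> 19
Step 4: curr=19, set curr.next=prev(7) | reversed so far: 19 -> 7 -> 12 -> 19

19 -> 7 -> 12 -> 19 -> None


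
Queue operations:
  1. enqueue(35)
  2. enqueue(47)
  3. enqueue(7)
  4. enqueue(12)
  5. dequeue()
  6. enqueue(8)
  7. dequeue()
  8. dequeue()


enqueue(35) -> [35]
enqueue(47) -> [35, 47]
enqueue(7) -> [35, 47, 7]
enqueue(12) -> [35, 47, 7, 12]
dequeue()->35, [47, 7, 12]
enqueue(8) -> [47, 7, 12, 8]
dequeue()->47, [7, 12, 8]
dequeue()->7, [12, 8]

Final queue: [12, 8]


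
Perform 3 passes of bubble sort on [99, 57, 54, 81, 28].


Initial: [99, 57, 54, 81, 28]
Pass 1: [57, 54, 81, 28, 99] (4 swaps)
Pass 2: [54, 57, 28, 81, 99] (2 swaps)
Pass 3: [54, 28, 57, 81, 99] (1 swaps)

After 3 passes: [54, 28, 57, 81, 99]


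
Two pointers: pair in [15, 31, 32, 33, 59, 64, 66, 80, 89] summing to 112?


lo=0(15)+hi=8(89)=104
lo=1(31)+hi=8(89)=120
lo=1(31)+hi=7(80)=111
lo=2(32)+hi=7(80)=112

Yes: 32+80=112


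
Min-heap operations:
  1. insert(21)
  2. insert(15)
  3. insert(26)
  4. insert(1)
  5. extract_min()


insert(21) -> [21]
insert(15) -> [15, 21]
insert(26) -> [15, 21, 26]
insert(1) -> [1, 15, 26, 21]
extract_min()->1, [15, 21, 26]

Final heap: [15, 21, 26]


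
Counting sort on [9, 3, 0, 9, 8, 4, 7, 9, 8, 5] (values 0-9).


Input: [9, 3, 0, 9, 8, 4, 7, 9, 8, 5]
Counts: [1, 0, 0, 1, 1, 1, 0, 1, 2, 3]

Sorted: [0, 3, 4, 5, 7, 8, 8, 9, 9, 9]


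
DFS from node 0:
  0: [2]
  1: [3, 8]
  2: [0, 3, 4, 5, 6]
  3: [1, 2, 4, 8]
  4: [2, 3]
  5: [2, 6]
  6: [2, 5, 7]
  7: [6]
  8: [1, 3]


Visit 0, push [2]
Visit 2, push [6, 5, 4, 3]
Visit 3, push [8, 4, 1]
Visit 1, push [8]
Visit 8, push []
Visit 4, push []
Visit 5, push [6]
Visit 6, push [7]
Visit 7, push []

DFS order: [0, 2, 3, 1, 8, 4, 5, 6, 7]


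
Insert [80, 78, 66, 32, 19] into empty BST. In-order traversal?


Insert 80: root
Insert 78: L from 80
Insert 66: L from 80 -> L from 78
Insert 32: L from 80 -> L from 78 -> L from 66
Insert 19: L from 80 -> L from 78 -> L from 66 -> L from 32

In-order: [19, 32, 66, 78, 80]


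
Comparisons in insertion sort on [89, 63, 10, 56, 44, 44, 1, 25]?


Algorithm: insertion sort
Input: [89, 63, 10, 56, 44, 44, 1, 25]
Sorted: [1, 10, 25, 44, 44, 56, 63, 89]

26


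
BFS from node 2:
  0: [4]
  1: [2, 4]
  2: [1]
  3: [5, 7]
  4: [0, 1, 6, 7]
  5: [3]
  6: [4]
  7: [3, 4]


Visit 2, enqueue [1]
Visit 1, enqueue [4]
Visit 4, enqueue [0, 6, 7]
Visit 0, enqueue []
Visit 6, enqueue []
Visit 7, enqueue [3]
Visit 3, enqueue [5]
Visit 5, enqueue []

BFS order: [2, 1, 4, 0, 6, 7, 3, 5]


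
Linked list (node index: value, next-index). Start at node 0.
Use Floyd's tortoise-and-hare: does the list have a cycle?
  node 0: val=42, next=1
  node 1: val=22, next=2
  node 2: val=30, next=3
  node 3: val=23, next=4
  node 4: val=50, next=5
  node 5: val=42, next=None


Floyd's tortoise (slow, +1) and hare (fast, +2):
  init: slow=0, fast=0
  step 1: slow=1, fast=2
  step 2: slow=2, fast=4
  step 3: fast 4->5->None, no cycle

Cycle: no


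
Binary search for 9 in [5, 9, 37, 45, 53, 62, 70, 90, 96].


Step 1: lo=0, hi=8, mid=4, val=53
Step 2: lo=0, hi=3, mid=1, val=9

Found at index 1


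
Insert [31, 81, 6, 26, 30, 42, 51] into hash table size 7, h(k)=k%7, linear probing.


Insert 31: h=3 -> slot 3
Insert 81: h=4 -> slot 4
Insert 6: h=6 -> slot 6
Insert 26: h=5 -> slot 5
Insert 30: h=2 -> slot 2
Insert 42: h=0 -> slot 0
Insert 51: h=2, 6 probes -> slot 1

Table: [42, 51, 30, 31, 81, 26, 6]


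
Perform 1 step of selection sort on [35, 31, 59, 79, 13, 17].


Initial: [35, 31, 59, 79, 13, 17]
Step 1: min=13 at 4
  Swap: [13, 31, 59, 79, 35, 17]

After 1 step: [13, 31, 59, 79, 35, 17]


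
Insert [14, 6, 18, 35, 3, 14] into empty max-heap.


Insert 14: [14]
Insert 6: [14, 6]
Insert 18: [18, 6, 14]
Insert 35: [35, 18, 14, 6]
Insert 3: [35, 18, 14, 6, 3]
Insert 14: [35, 18, 14, 6, 3, 14]

Final heap: [35, 18, 14, 6, 3, 14]


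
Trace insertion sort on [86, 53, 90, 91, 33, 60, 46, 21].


Initial: [86, 53, 90, 91, 33, 60, 46, 21]
Insert 53: [53, 86, 90, 91, 33, 60, 46, 21]
Insert 90: [53, 86, 90, 91, 33, 60, 46, 21]
Insert 91: [53, 86, 90, 91, 33, 60, 46, 21]
Insert 33: [33, 53, 86, 90, 91, 60, 46, 21]
Insert 60: [33, 53, 60, 86, 90, 91, 46, 21]
Insert 46: [33, 46, 53, 60, 86, 90, 91, 21]
Insert 21: [21, 33, 46, 53, 60, 86, 90, 91]

Sorted: [21, 33, 46, 53, 60, 86, 90, 91]


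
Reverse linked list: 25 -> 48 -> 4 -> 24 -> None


Step 1: curr=25, set curr.next=prev(None) | reversed so far: 25
Step 2: curr=48, set curr.next=prev(25) | reversed so far: 48 -> 25
Step 3: curr=4, set curr.next=prev(48) | reversed so far: 4 -> 48 -> 25
Step 4: curr=24, set curr.next=prev(4) | reversed so far: 24 -> 4 -> 48 -> 25

24 -> 4 -> 48 -> 25 -> None


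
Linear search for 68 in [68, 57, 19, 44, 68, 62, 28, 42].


i=0: 68==68 found!

Found at 0, 1 comps


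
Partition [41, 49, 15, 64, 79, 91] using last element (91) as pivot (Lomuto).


Pivot: 91
  41 <= 91: advance i (no swap)
  49 <= 91: advance i (no swap)
  15 <= 91: advance i (no swap)
  64 <= 91: advance i (no swap)
  79 <= 91: advance i (no swap)
Place pivot at 5: [41, 49, 15, 64, 79, 91]

Partitioned: [41, 49, 15, 64, 79, 91]


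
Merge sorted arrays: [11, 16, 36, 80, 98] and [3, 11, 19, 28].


Take 3 from B
Take 11 from A
Take 11 from B
Take 16 from A
Take 19 from B
Take 28 from B

Merged: [3, 11, 11, 16, 19, 28, 36, 80, 98]


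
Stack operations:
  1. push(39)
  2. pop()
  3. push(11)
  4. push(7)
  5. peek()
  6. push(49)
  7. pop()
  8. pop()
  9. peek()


push(39) -> [39]
pop()->39, []
push(11) -> [11]
push(7) -> [11, 7]
peek()->7
push(49) -> [11, 7, 49]
pop()->49, [11, 7]
pop()->7, [11]
peek()->11

Final stack: [11]


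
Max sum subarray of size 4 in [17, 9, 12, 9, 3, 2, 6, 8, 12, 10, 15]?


[0:4]: 47
[1:5]: 33
[2:6]: 26
[3:7]: 20
[4:8]: 19
[5:9]: 28
[6:10]: 36
[7:11]: 45

Max: 47 at [0:4]


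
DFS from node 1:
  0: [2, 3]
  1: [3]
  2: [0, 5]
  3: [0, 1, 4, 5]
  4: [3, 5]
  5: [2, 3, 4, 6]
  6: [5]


Visit 1, push [3]
Visit 3, push [5, 4, 0]
Visit 0, push [2]
Visit 2, push [5]
Visit 5, push [6, 4]
Visit 4, push []
Visit 6, push []

DFS order: [1, 3, 0, 2, 5, 4, 6]


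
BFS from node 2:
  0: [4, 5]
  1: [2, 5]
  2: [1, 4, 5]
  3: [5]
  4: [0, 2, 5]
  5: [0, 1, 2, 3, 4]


Visit 2, enqueue [1, 4, 5]
Visit 1, enqueue []
Visit 4, enqueue [0]
Visit 5, enqueue [3]
Visit 0, enqueue []
Visit 3, enqueue []

BFS order: [2, 1, 4, 5, 0, 3]


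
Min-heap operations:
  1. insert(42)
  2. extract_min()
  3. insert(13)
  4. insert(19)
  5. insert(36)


insert(42) -> [42]
extract_min()->42, []
insert(13) -> [13]
insert(19) -> [13, 19]
insert(36) -> [13, 19, 36]

Final heap: [13, 19, 36]


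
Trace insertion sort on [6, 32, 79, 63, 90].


Initial: [6, 32, 79, 63, 90]
Insert 32: [6, 32, 79, 63, 90]
Insert 79: [6, 32, 79, 63, 90]
Insert 63: [6, 32, 63, 79, 90]
Insert 90: [6, 32, 63, 79, 90]

Sorted: [6, 32, 63, 79, 90]


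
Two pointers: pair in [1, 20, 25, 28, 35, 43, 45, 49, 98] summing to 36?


lo=0(1)+hi=8(98)=99
lo=0(1)+hi=7(49)=50
lo=0(1)+hi=6(45)=46
lo=0(1)+hi=5(43)=44
lo=0(1)+hi=4(35)=36

Yes: 1+35=36


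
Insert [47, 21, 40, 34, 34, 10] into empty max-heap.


Insert 47: [47]
Insert 21: [47, 21]
Insert 40: [47, 21, 40]
Insert 34: [47, 34, 40, 21]
Insert 34: [47, 34, 40, 21, 34]
Insert 10: [47, 34, 40, 21, 34, 10]

Final heap: [47, 34, 40, 21, 34, 10]


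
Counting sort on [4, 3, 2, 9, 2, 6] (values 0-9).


Input: [4, 3, 2, 9, 2, 6]
Counts: [0, 0, 2, 1, 1, 0, 1, 0, 0, 1]

Sorted: [2, 2, 3, 4, 6, 9]


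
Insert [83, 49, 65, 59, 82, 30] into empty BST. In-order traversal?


Insert 83: root
Insert 49: L from 83
Insert 65: L from 83 -> R from 49
Insert 59: L from 83 -> R from 49 -> L from 65
Insert 82: L from 83 -> R from 49 -> R from 65
Insert 30: L from 83 -> L from 49

In-order: [30, 49, 59, 65, 82, 83]


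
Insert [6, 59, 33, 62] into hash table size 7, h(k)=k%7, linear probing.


Insert 6: h=6 -> slot 6
Insert 59: h=3 -> slot 3
Insert 33: h=5 -> slot 5
Insert 62: h=6, 1 probes -> slot 0

Table: [62, None, None, 59, None, 33, 6]


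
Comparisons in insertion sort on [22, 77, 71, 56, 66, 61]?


Algorithm: insertion sort
Input: [22, 77, 71, 56, 66, 61]
Sorted: [22, 56, 61, 66, 71, 77]

13


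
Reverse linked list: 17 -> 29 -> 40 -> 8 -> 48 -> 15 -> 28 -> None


Step 1: curr=17, set curr.next=prev(None) | reversed so far: 17
Step 2: curr=29, set curr.next=prev(17) | reversed so far: 29 -> 17
Step 3: curr=40, set curr.next=prev(29) | reversed so far: 40 -> 29 -> 17
Step 4: curr=8, set curr.next=prev(40) | reversed so far: 8 -> 40 -> 29 -> 17
Step 5: curr=48, set curr.next=prev(8) | reversed so far: 48 -> 8 -> 40 -> 29 -> 17
Step 6: curr=15, set curr.next=prev(48) | reversed so far: 15 -> 48 -> 8 -> 40 -> 29 -> 17
Step 7: curr=28, set curr.next=prev(15) | reversed so far: 28 -> 15 -> 48 -> 8 -> 40 -> 29 -> 17

28 -> 15 -> 48 -> 8 -> 40 -> 29 -> 17 -> None


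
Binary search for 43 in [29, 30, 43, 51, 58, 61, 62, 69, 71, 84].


Step 1: lo=0, hi=9, mid=4, val=58
Step 2: lo=0, hi=3, mid=1, val=30
Step 3: lo=2, hi=3, mid=2, val=43

Found at index 2


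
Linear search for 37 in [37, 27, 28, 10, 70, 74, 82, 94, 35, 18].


i=0: 37==37 found!

Found at 0, 1 comps


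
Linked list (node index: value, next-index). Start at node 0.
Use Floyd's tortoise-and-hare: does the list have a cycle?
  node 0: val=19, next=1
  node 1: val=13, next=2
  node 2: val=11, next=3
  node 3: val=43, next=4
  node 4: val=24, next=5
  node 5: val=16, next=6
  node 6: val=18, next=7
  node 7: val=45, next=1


Floyd's tortoise (slow, +1) and hare (fast, +2):
  init: slow=0, fast=0
  step 1: slow=1, fast=2
  step 2: slow=2, fast=4
  step 3: slow=3, fast=6
  step 4: slow=4, fast=1
  step 5: slow=5, fast=3
  step 6: slow=6, fast=5
  step 7: slow=7, fast=7
  slow == fast at node 7: cycle detected

Cycle: yes


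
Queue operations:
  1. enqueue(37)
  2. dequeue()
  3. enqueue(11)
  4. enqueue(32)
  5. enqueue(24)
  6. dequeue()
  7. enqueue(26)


enqueue(37) -> [37]
dequeue()->37, []
enqueue(11) -> [11]
enqueue(32) -> [11, 32]
enqueue(24) -> [11, 32, 24]
dequeue()->11, [32, 24]
enqueue(26) -> [32, 24, 26]

Final queue: [32, 24, 26]


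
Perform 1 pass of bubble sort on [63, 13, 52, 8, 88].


Initial: [63, 13, 52, 8, 88]
Pass 1: [13, 52, 8, 63, 88] (3 swaps)

After 1 pass: [13, 52, 8, 63, 88]


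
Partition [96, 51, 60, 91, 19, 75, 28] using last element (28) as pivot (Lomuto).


Pivot: 28
  19 <= 28: swap -> [19, 51, 60, 91, 96, 75, 28]
Place pivot at 1: [19, 28, 60, 91, 96, 75, 51]

Partitioned: [19, 28, 60, 91, 96, 75, 51]


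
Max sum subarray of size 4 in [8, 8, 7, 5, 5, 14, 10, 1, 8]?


[0:4]: 28
[1:5]: 25
[2:6]: 31
[3:7]: 34
[4:8]: 30
[5:9]: 33

Max: 34 at [3:7]


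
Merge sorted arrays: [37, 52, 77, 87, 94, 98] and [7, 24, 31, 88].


Take 7 from B
Take 24 from B
Take 31 from B
Take 37 from A
Take 52 from A
Take 77 from A
Take 87 from A
Take 88 from B

Merged: [7, 24, 31, 37, 52, 77, 87, 88, 94, 98]


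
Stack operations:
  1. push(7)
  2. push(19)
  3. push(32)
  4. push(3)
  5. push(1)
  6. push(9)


push(7) -> [7]
push(19) -> [7, 19]
push(32) -> [7, 19, 32]
push(3) -> [7, 19, 32, 3]
push(1) -> [7, 19, 32, 3, 1]
push(9) -> [7, 19, 32, 3, 1, 9]

Final stack: [7, 19, 32, 3, 1, 9]


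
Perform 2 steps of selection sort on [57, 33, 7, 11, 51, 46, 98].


Initial: [57, 33, 7, 11, 51, 46, 98]
Step 1: min=7 at 2
  Swap: [7, 33, 57, 11, 51, 46, 98]
Step 2: min=11 at 3
  Swap: [7, 11, 57, 33, 51, 46, 98]

After 2 steps: [7, 11, 57, 33, 51, 46, 98]


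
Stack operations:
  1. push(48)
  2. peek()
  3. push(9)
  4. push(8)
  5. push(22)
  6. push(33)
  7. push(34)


push(48) -> [48]
peek()->48
push(9) -> [48, 9]
push(8) -> [48, 9, 8]
push(22) -> [48, 9, 8, 22]
push(33) -> [48, 9, 8, 22, 33]
push(34) -> [48, 9, 8, 22, 33, 34]

Final stack: [48, 9, 8, 22, 33, 34]


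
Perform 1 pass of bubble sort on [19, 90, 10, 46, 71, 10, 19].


Initial: [19, 90, 10, 46, 71, 10, 19]
Pass 1: [19, 10, 46, 71, 10, 19, 90] (5 swaps)

After 1 pass: [19, 10, 46, 71, 10, 19, 90]


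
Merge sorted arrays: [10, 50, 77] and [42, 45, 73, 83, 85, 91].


Take 10 from A
Take 42 from B
Take 45 from B
Take 50 from A
Take 73 from B
Take 77 from A

Merged: [10, 42, 45, 50, 73, 77, 83, 85, 91]


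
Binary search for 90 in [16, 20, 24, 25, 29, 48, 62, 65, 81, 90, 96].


Step 1: lo=0, hi=10, mid=5, val=48
Step 2: lo=6, hi=10, mid=8, val=81
Step 3: lo=9, hi=10, mid=9, val=90

Found at index 9


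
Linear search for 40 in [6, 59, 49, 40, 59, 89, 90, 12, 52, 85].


i=0: 6!=40
i=1: 59!=40
i=2: 49!=40
i=3: 40==40 found!

Found at 3, 4 comps


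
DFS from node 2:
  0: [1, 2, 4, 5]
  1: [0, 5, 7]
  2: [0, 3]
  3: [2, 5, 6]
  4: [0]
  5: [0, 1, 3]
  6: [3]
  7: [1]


Visit 2, push [3, 0]
Visit 0, push [5, 4, 1]
Visit 1, push [7, 5]
Visit 5, push [3]
Visit 3, push [6]
Visit 6, push []
Visit 7, push []
Visit 4, push []

DFS order: [2, 0, 1, 5, 3, 6, 7, 4]


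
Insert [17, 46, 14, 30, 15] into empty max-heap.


Insert 17: [17]
Insert 46: [46, 17]
Insert 14: [46, 17, 14]
Insert 30: [46, 30, 14, 17]
Insert 15: [46, 30, 14, 17, 15]

Final heap: [46, 30, 14, 17, 15]


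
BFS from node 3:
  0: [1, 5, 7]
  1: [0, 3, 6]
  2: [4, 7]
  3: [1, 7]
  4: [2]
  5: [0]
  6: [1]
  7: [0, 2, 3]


Visit 3, enqueue [1, 7]
Visit 1, enqueue [0, 6]
Visit 7, enqueue [2]
Visit 0, enqueue [5]
Visit 6, enqueue []
Visit 2, enqueue [4]
Visit 5, enqueue []
Visit 4, enqueue []

BFS order: [3, 1, 7, 0, 6, 2, 5, 4]


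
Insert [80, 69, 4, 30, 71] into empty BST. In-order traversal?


Insert 80: root
Insert 69: L from 80
Insert 4: L from 80 -> L from 69
Insert 30: L from 80 -> L from 69 -> R from 4
Insert 71: L from 80 -> R from 69

In-order: [4, 30, 69, 71, 80]


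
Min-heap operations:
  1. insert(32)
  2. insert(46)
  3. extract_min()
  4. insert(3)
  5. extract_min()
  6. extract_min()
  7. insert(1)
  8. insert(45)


insert(32) -> [32]
insert(46) -> [32, 46]
extract_min()->32, [46]
insert(3) -> [3, 46]
extract_min()->3, [46]
extract_min()->46, []
insert(1) -> [1]
insert(45) -> [1, 45]

Final heap: [1, 45]


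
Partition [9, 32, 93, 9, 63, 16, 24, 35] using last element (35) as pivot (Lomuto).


Pivot: 35
  9 <= 35: advance i (no swap)
  32 <= 35: advance i (no swap)
  9 <= 35: swap -> [9, 32, 9, 93, 63, 16, 24, 35]
  16 <= 35: swap -> [9, 32, 9, 16, 63, 93, 24, 35]
  24 <= 35: swap -> [9, 32, 9, 16, 24, 93, 63, 35]
Place pivot at 5: [9, 32, 9, 16, 24, 35, 63, 93]

Partitioned: [9, 32, 9, 16, 24, 35, 63, 93]


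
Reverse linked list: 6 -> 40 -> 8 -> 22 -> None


Step 1: curr=6, set curr.next=prev(None) | reversed so far: 6
Step 2: curr=40, set curr.next=prev(6) | reversed so far: 40 -> 6
Step 3: curr=8, set curr.next=prev(40) | reversed so far: 8 -> 40 -> 6
Step 4: curr=22, set curr.next=prev(8) | reversed so far: 22 -> 8 -> 40 -> 6

22 -> 8 -> 40 -> 6 -> None


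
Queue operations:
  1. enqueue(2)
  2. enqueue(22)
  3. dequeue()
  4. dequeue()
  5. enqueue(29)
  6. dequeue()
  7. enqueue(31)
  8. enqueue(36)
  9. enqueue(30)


enqueue(2) -> [2]
enqueue(22) -> [2, 22]
dequeue()->2, [22]
dequeue()->22, []
enqueue(29) -> [29]
dequeue()->29, []
enqueue(31) -> [31]
enqueue(36) -> [31, 36]
enqueue(30) -> [31, 36, 30]

Final queue: [31, 36, 30]


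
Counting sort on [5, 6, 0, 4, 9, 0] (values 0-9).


Input: [5, 6, 0, 4, 9, 0]
Counts: [2, 0, 0, 0, 1, 1, 1, 0, 0, 1]

Sorted: [0, 0, 4, 5, 6, 9]


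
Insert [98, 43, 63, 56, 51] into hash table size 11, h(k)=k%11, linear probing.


Insert 98: h=10 -> slot 10
Insert 43: h=10, 1 probes -> slot 0
Insert 63: h=8 -> slot 8
Insert 56: h=1 -> slot 1
Insert 51: h=7 -> slot 7

Table: [43, 56, None, None, None, None, None, 51, 63, None, 98]


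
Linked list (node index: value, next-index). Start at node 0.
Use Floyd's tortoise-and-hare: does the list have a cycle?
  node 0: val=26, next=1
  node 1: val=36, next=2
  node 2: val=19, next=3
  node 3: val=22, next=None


Floyd's tortoise (slow, +1) and hare (fast, +2):
  init: slow=0, fast=0
  step 1: slow=1, fast=2
  step 2: fast 2->3->None, no cycle

Cycle: no


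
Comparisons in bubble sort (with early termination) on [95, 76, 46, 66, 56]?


Algorithm: bubble sort (with early termination)
Input: [95, 76, 46, 66, 56]
Sorted: [46, 56, 66, 76, 95]

10


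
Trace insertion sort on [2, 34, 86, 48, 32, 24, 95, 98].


Initial: [2, 34, 86, 48, 32, 24, 95, 98]
Insert 34: [2, 34, 86, 48, 32, 24, 95, 98]
Insert 86: [2, 34, 86, 48, 32, 24, 95, 98]
Insert 48: [2, 34, 48, 86, 32, 24, 95, 98]
Insert 32: [2, 32, 34, 48, 86, 24, 95, 98]
Insert 24: [2, 24, 32, 34, 48, 86, 95, 98]
Insert 95: [2, 24, 32, 34, 48, 86, 95, 98]
Insert 98: [2, 24, 32, 34, 48, 86, 95, 98]

Sorted: [2, 24, 32, 34, 48, 86, 95, 98]


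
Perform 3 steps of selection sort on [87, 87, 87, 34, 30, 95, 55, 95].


Initial: [87, 87, 87, 34, 30, 95, 55, 95]
Step 1: min=30 at 4
  Swap: [30, 87, 87, 34, 87, 95, 55, 95]
Step 2: min=34 at 3
  Swap: [30, 34, 87, 87, 87, 95, 55, 95]
Step 3: min=55 at 6
  Swap: [30, 34, 55, 87, 87, 95, 87, 95]

After 3 steps: [30, 34, 55, 87, 87, 95, 87, 95]


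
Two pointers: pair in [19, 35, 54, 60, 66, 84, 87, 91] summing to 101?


lo=0(19)+hi=7(91)=110
lo=0(19)+hi=6(87)=106
lo=0(19)+hi=5(84)=103
lo=0(19)+hi=4(66)=85
lo=1(35)+hi=4(66)=101

Yes: 35+66=101


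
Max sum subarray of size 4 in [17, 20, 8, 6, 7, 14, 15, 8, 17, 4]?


[0:4]: 51
[1:5]: 41
[2:6]: 35
[3:7]: 42
[4:8]: 44
[5:9]: 54
[6:10]: 44

Max: 54 at [5:9]


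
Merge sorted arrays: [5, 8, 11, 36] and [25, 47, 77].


Take 5 from A
Take 8 from A
Take 11 from A
Take 25 from B
Take 36 from A

Merged: [5, 8, 11, 25, 36, 47, 77]


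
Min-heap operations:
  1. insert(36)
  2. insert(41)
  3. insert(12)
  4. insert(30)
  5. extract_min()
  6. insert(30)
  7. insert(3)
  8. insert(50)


insert(36) -> [36]
insert(41) -> [36, 41]
insert(12) -> [12, 41, 36]
insert(30) -> [12, 30, 36, 41]
extract_min()->12, [30, 41, 36]
insert(30) -> [30, 30, 36, 41]
insert(3) -> [3, 30, 36, 41, 30]
insert(50) -> [3, 30, 36, 41, 30, 50]

Final heap: [3, 30, 36, 41, 30, 50]


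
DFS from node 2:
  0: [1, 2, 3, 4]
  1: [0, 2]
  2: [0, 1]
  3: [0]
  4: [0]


Visit 2, push [1, 0]
Visit 0, push [4, 3, 1]
Visit 1, push []
Visit 3, push []
Visit 4, push []

DFS order: [2, 0, 1, 3, 4]


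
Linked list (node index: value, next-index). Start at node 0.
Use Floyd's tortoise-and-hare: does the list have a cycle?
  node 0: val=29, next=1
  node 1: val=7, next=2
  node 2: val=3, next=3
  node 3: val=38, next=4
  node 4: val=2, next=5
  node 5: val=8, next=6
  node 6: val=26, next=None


Floyd's tortoise (slow, +1) and hare (fast, +2):
  init: slow=0, fast=0
  step 1: slow=1, fast=2
  step 2: slow=2, fast=4
  step 3: slow=3, fast=6
  step 4: fast -> None, no cycle

Cycle: no


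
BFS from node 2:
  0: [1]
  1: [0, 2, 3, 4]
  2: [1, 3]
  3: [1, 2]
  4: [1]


Visit 2, enqueue [1, 3]
Visit 1, enqueue [0, 4]
Visit 3, enqueue []
Visit 0, enqueue []
Visit 4, enqueue []

BFS order: [2, 1, 3, 0, 4]


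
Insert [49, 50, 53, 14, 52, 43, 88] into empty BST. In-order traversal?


Insert 49: root
Insert 50: R from 49
Insert 53: R from 49 -> R from 50
Insert 14: L from 49
Insert 52: R from 49 -> R from 50 -> L from 53
Insert 43: L from 49 -> R from 14
Insert 88: R from 49 -> R from 50 -> R from 53

In-order: [14, 43, 49, 50, 52, 53, 88]


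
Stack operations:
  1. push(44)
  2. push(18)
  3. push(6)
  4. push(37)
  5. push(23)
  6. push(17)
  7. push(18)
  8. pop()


push(44) -> [44]
push(18) -> [44, 18]
push(6) -> [44, 18, 6]
push(37) -> [44, 18, 6, 37]
push(23) -> [44, 18, 6, 37, 23]
push(17) -> [44, 18, 6, 37, 23, 17]
push(18) -> [44, 18, 6, 37, 23, 17, 18]
pop()->18, [44, 18, 6, 37, 23, 17]

Final stack: [44, 18, 6, 37, 23, 17]


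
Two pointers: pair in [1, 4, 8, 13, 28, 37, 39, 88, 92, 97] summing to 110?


lo=0(1)+hi=9(97)=98
lo=1(4)+hi=9(97)=101
lo=2(8)+hi=9(97)=105
lo=3(13)+hi=9(97)=110

Yes: 13+97=110


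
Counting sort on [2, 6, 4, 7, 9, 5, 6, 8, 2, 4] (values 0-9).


Input: [2, 6, 4, 7, 9, 5, 6, 8, 2, 4]
Counts: [0, 0, 2, 0, 2, 1, 2, 1, 1, 1]

Sorted: [2, 2, 4, 4, 5, 6, 6, 7, 8, 9]


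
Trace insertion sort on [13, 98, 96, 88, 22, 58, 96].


Initial: [13, 98, 96, 88, 22, 58, 96]
Insert 98: [13, 98, 96, 88, 22, 58, 96]
Insert 96: [13, 96, 98, 88, 22, 58, 96]
Insert 88: [13, 88, 96, 98, 22, 58, 96]
Insert 22: [13, 22, 88, 96, 98, 58, 96]
Insert 58: [13, 22, 58, 88, 96, 98, 96]
Insert 96: [13, 22, 58, 88, 96, 96, 98]

Sorted: [13, 22, 58, 88, 96, 96, 98]


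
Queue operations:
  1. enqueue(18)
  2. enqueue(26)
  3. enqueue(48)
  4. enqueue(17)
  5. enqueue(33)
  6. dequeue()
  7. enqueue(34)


enqueue(18) -> [18]
enqueue(26) -> [18, 26]
enqueue(48) -> [18, 26, 48]
enqueue(17) -> [18, 26, 48, 17]
enqueue(33) -> [18, 26, 48, 17, 33]
dequeue()->18, [26, 48, 17, 33]
enqueue(34) -> [26, 48, 17, 33, 34]

Final queue: [26, 48, 17, 33, 34]


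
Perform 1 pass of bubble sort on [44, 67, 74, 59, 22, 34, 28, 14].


Initial: [44, 67, 74, 59, 22, 34, 28, 14]
Pass 1: [44, 67, 59, 22, 34, 28, 14, 74] (5 swaps)

After 1 pass: [44, 67, 59, 22, 34, 28, 14, 74]


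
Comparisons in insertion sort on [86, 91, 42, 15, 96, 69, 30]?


Algorithm: insertion sort
Input: [86, 91, 42, 15, 96, 69, 30]
Sorted: [15, 30, 42, 69, 86, 91, 96]

17


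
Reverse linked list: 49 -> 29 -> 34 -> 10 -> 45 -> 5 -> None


Step 1: curr=49, set curr.next=prev(None) | reversed so far: 49
Step 2: curr=29, set curr.next=prev(49) | reversed so far: 29 -> 49
Step 3: curr=34, set curr.next=prev(29) | reversed so far: 34 -> 29 -> 49
Step 4: curr=10, set curr.next=prev(34) | reversed so far: 10 -> 34 -> 29 -> 49
Step 5: curr=45, set curr.next=prev(10) | reversed so far: 45 -> 10 -> 34 -> 29 -> 49
Step 6: curr=5, set curr.next=prev(45) | reversed so far: 5 -> 45 -> 10 -> 34 -> 29 -> 49

5 -> 45 -> 10 -> 34 -> 29 -> 49 -> None


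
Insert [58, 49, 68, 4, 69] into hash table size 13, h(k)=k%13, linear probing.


Insert 58: h=6 -> slot 6
Insert 49: h=10 -> slot 10
Insert 68: h=3 -> slot 3
Insert 4: h=4 -> slot 4
Insert 69: h=4, 1 probes -> slot 5

Table: [None, None, None, 68, 4, 69, 58, None, None, None, 49, None, None]


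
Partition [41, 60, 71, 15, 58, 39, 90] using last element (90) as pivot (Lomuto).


Pivot: 90
  41 <= 90: advance i (no swap)
  60 <= 90: advance i (no swap)
  71 <= 90: advance i (no swap)
  15 <= 90: advance i (no swap)
  58 <= 90: advance i (no swap)
  39 <= 90: advance i (no swap)
Place pivot at 6: [41, 60, 71, 15, 58, 39, 90]

Partitioned: [41, 60, 71, 15, 58, 39, 90]


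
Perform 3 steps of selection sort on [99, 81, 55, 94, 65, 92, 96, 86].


Initial: [99, 81, 55, 94, 65, 92, 96, 86]
Step 1: min=55 at 2
  Swap: [55, 81, 99, 94, 65, 92, 96, 86]
Step 2: min=65 at 4
  Swap: [55, 65, 99, 94, 81, 92, 96, 86]
Step 3: min=81 at 4
  Swap: [55, 65, 81, 94, 99, 92, 96, 86]

After 3 steps: [55, 65, 81, 94, 99, 92, 96, 86]


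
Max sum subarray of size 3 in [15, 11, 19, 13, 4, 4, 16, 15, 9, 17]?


[0:3]: 45
[1:4]: 43
[2:5]: 36
[3:6]: 21
[4:7]: 24
[5:8]: 35
[6:9]: 40
[7:10]: 41

Max: 45 at [0:3]


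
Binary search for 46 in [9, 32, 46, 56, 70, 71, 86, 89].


Step 1: lo=0, hi=7, mid=3, val=56
Step 2: lo=0, hi=2, mid=1, val=32
Step 3: lo=2, hi=2, mid=2, val=46

Found at index 2


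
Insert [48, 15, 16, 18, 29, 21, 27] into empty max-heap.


Insert 48: [48]
Insert 15: [48, 15]
Insert 16: [48, 15, 16]
Insert 18: [48, 18, 16, 15]
Insert 29: [48, 29, 16, 15, 18]
Insert 21: [48, 29, 21, 15, 18, 16]
Insert 27: [48, 29, 27, 15, 18, 16, 21]

Final heap: [48, 29, 27, 15, 18, 16, 21]


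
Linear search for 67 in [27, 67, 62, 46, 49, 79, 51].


i=0: 27!=67
i=1: 67==67 found!

Found at 1, 2 comps


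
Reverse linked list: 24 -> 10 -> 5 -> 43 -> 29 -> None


Step 1: curr=24, set curr.next=prev(None) | reversed so far: 24
Step 2: curr=10, set curr.next=prev(24) | reversed so far: 10 -> 24
Step 3: curr=5, set curr.next=prev(10) | reversed so far: 5 -> 10 -> 24
Step 4: curr=43, set curr.next=prev(5) | reversed so far: 43 -> 5 -> 10 -> 24
Step 5: curr=29, set curr.next=prev(43) | reversed so far: 29 -> 43 -> 5 -> 10 -> 24

29 -> 43 -> 5 -> 10 -> 24 -> None


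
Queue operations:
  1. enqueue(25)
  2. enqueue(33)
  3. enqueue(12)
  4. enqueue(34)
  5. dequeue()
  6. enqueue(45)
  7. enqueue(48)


enqueue(25) -> [25]
enqueue(33) -> [25, 33]
enqueue(12) -> [25, 33, 12]
enqueue(34) -> [25, 33, 12, 34]
dequeue()->25, [33, 12, 34]
enqueue(45) -> [33, 12, 34, 45]
enqueue(48) -> [33, 12, 34, 45, 48]

Final queue: [33, 12, 34, 45, 48]


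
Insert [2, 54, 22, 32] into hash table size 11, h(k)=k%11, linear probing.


Insert 2: h=2 -> slot 2
Insert 54: h=10 -> slot 10
Insert 22: h=0 -> slot 0
Insert 32: h=10, 2 probes -> slot 1

Table: [22, 32, 2, None, None, None, None, None, None, None, 54]


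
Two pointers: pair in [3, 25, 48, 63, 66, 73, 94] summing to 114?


lo=0(3)+hi=6(94)=97
lo=1(25)+hi=6(94)=119
lo=1(25)+hi=5(73)=98
lo=2(48)+hi=5(73)=121
lo=2(48)+hi=4(66)=114

Yes: 48+66=114


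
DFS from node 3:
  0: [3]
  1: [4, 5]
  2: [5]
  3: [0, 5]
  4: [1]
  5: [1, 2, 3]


Visit 3, push [5, 0]
Visit 0, push []
Visit 5, push [2, 1]
Visit 1, push [4]
Visit 4, push []
Visit 2, push []

DFS order: [3, 0, 5, 1, 4, 2]


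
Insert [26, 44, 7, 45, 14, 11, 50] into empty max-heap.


Insert 26: [26]
Insert 44: [44, 26]
Insert 7: [44, 26, 7]
Insert 45: [45, 44, 7, 26]
Insert 14: [45, 44, 7, 26, 14]
Insert 11: [45, 44, 11, 26, 14, 7]
Insert 50: [50, 44, 45, 26, 14, 7, 11]

Final heap: [50, 44, 45, 26, 14, 7, 11]


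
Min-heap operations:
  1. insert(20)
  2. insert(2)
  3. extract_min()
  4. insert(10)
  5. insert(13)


insert(20) -> [20]
insert(2) -> [2, 20]
extract_min()->2, [20]
insert(10) -> [10, 20]
insert(13) -> [10, 20, 13]

Final heap: [10, 20, 13]


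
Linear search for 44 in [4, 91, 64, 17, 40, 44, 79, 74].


i=0: 4!=44
i=1: 91!=44
i=2: 64!=44
i=3: 17!=44
i=4: 40!=44
i=5: 44==44 found!

Found at 5, 6 comps


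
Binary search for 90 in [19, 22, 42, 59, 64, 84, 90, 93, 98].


Step 1: lo=0, hi=8, mid=4, val=64
Step 2: lo=5, hi=8, mid=6, val=90

Found at index 6


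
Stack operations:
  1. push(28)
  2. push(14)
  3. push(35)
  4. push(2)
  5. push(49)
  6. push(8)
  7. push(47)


push(28) -> [28]
push(14) -> [28, 14]
push(35) -> [28, 14, 35]
push(2) -> [28, 14, 35, 2]
push(49) -> [28, 14, 35, 2, 49]
push(8) -> [28, 14, 35, 2, 49, 8]
push(47) -> [28, 14, 35, 2, 49, 8, 47]

Final stack: [28, 14, 35, 2, 49, 8, 47]


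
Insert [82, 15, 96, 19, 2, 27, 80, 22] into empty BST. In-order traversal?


Insert 82: root
Insert 15: L from 82
Insert 96: R from 82
Insert 19: L from 82 -> R from 15
Insert 2: L from 82 -> L from 15
Insert 27: L from 82 -> R from 15 -> R from 19
Insert 80: L from 82 -> R from 15 -> R from 19 -> R from 27
Insert 22: L from 82 -> R from 15 -> R from 19 -> L from 27

In-order: [2, 15, 19, 22, 27, 80, 82, 96]


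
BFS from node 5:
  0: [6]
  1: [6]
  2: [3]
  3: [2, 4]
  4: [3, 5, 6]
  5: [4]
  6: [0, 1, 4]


Visit 5, enqueue [4]
Visit 4, enqueue [3, 6]
Visit 3, enqueue [2]
Visit 6, enqueue [0, 1]
Visit 2, enqueue []
Visit 0, enqueue []
Visit 1, enqueue []

BFS order: [5, 4, 3, 6, 2, 0, 1]


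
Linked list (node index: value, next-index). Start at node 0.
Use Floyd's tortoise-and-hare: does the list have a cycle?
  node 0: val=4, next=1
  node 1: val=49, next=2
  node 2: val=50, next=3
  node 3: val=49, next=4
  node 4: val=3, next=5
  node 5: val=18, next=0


Floyd's tortoise (slow, +1) and hare (fast, +2):
  init: slow=0, fast=0
  step 1: slow=1, fast=2
  step 2: slow=2, fast=4
  step 3: slow=3, fast=0
  step 4: slow=4, fast=2
  step 5: slow=5, fast=4
  step 6: slow=0, fast=0
  slow == fast at node 0: cycle detected

Cycle: yes


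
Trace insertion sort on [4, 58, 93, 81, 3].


Initial: [4, 58, 93, 81, 3]
Insert 58: [4, 58, 93, 81, 3]
Insert 93: [4, 58, 93, 81, 3]
Insert 81: [4, 58, 81, 93, 3]
Insert 3: [3, 4, 58, 81, 93]

Sorted: [3, 4, 58, 81, 93]


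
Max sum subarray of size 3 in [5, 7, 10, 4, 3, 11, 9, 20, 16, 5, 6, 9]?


[0:3]: 22
[1:4]: 21
[2:5]: 17
[3:6]: 18
[4:7]: 23
[5:8]: 40
[6:9]: 45
[7:10]: 41
[8:11]: 27
[9:12]: 20

Max: 45 at [6:9]


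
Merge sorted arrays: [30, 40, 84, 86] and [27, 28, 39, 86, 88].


Take 27 from B
Take 28 from B
Take 30 from A
Take 39 from B
Take 40 from A
Take 84 from A
Take 86 from A

Merged: [27, 28, 30, 39, 40, 84, 86, 86, 88]


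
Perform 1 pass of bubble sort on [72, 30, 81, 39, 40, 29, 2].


Initial: [72, 30, 81, 39, 40, 29, 2]
Pass 1: [30, 72, 39, 40, 29, 2, 81] (5 swaps)

After 1 pass: [30, 72, 39, 40, 29, 2, 81]


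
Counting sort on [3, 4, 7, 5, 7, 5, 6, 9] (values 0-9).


Input: [3, 4, 7, 5, 7, 5, 6, 9]
Counts: [0, 0, 0, 1, 1, 2, 1, 2, 0, 1]

Sorted: [3, 4, 5, 5, 6, 7, 7, 9]


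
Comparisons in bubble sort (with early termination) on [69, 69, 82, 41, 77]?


Algorithm: bubble sort (with early termination)
Input: [69, 69, 82, 41, 77]
Sorted: [41, 69, 69, 77, 82]

10


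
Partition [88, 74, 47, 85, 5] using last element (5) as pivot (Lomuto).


Pivot: 5
Place pivot at 0: [5, 74, 47, 85, 88]

Partitioned: [5, 74, 47, 85, 88]


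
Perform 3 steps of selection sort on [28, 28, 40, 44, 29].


Initial: [28, 28, 40, 44, 29]
Step 1: min=28 at 0
  Swap: [28, 28, 40, 44, 29]
Step 2: min=28 at 1
  Swap: [28, 28, 40, 44, 29]
Step 3: min=29 at 4
  Swap: [28, 28, 29, 44, 40]

After 3 steps: [28, 28, 29, 44, 40]


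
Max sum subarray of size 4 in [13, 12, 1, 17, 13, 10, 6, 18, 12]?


[0:4]: 43
[1:5]: 43
[2:6]: 41
[3:7]: 46
[4:8]: 47
[5:9]: 46

Max: 47 at [4:8]


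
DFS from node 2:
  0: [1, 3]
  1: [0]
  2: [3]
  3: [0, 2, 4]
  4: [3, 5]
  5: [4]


Visit 2, push [3]
Visit 3, push [4, 0]
Visit 0, push [1]
Visit 1, push []
Visit 4, push [5]
Visit 5, push []

DFS order: [2, 3, 0, 1, 4, 5]


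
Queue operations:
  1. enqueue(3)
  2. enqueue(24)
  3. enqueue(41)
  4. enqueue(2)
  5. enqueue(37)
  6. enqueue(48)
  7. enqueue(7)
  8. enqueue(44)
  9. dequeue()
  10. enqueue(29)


enqueue(3) -> [3]
enqueue(24) -> [3, 24]
enqueue(41) -> [3, 24, 41]
enqueue(2) -> [3, 24, 41, 2]
enqueue(37) -> [3, 24, 41, 2, 37]
enqueue(48) -> [3, 24, 41, 2, 37, 48]
enqueue(7) -> [3, 24, 41, 2, 37, 48, 7]
enqueue(44) -> [3, 24, 41, 2, 37, 48, 7, 44]
dequeue()->3, [24, 41, 2, 37, 48, 7, 44]
enqueue(29) -> [24, 41, 2, 37, 48, 7, 44, 29]

Final queue: [24, 41, 2, 37, 48, 7, 44, 29]


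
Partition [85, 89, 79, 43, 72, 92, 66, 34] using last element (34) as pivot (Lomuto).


Pivot: 34
Place pivot at 0: [34, 89, 79, 43, 72, 92, 66, 85]

Partitioned: [34, 89, 79, 43, 72, 92, 66, 85]


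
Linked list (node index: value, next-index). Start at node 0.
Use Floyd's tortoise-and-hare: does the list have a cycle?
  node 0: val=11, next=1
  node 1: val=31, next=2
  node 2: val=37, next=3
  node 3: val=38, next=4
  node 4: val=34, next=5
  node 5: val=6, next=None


Floyd's tortoise (slow, +1) and hare (fast, +2):
  init: slow=0, fast=0
  step 1: slow=1, fast=2
  step 2: slow=2, fast=4
  step 3: fast 4->5->None, no cycle

Cycle: no


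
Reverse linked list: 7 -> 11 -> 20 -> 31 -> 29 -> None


Step 1: curr=7, set curr.next=prev(None) | reversed so far: 7
Step 2: curr=11, set curr.next=prev(7) | reversed so far: 11 -> 7
Step 3: curr=20, set curr.next=prev(11) | reversed so far: 20 -> 11 -> 7
Step 4: curr=31, set curr.next=prev(20) | reversed so far: 31 -> 20 -> 11 -> 7
Step 5: curr=29, set curr.next=prev(31) | reversed so far: 29 -> 31 -> 20 -> 11 -> 7

29 -> 31 -> 20 -> 11 -> 7 -> None


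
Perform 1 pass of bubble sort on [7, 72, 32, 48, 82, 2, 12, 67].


Initial: [7, 72, 32, 48, 82, 2, 12, 67]
Pass 1: [7, 32, 48, 72, 2, 12, 67, 82] (5 swaps)

After 1 pass: [7, 32, 48, 72, 2, 12, 67, 82]


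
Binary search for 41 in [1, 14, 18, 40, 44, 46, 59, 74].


Step 1: lo=0, hi=7, mid=3, val=40
Step 2: lo=4, hi=7, mid=5, val=46
Step 3: lo=4, hi=4, mid=4, val=44

Not found


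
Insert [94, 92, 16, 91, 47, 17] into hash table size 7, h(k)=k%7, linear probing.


Insert 94: h=3 -> slot 3
Insert 92: h=1 -> slot 1
Insert 16: h=2 -> slot 2
Insert 91: h=0 -> slot 0
Insert 47: h=5 -> slot 5
Insert 17: h=3, 1 probes -> slot 4

Table: [91, 92, 16, 94, 17, 47, None]


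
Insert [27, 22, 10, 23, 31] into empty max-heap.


Insert 27: [27]
Insert 22: [27, 22]
Insert 10: [27, 22, 10]
Insert 23: [27, 23, 10, 22]
Insert 31: [31, 27, 10, 22, 23]

Final heap: [31, 27, 10, 22, 23]


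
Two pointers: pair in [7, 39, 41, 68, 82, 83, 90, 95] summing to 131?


lo=0(7)+hi=7(95)=102
lo=1(39)+hi=7(95)=134
lo=1(39)+hi=6(90)=129
lo=2(41)+hi=6(90)=131

Yes: 41+90=131


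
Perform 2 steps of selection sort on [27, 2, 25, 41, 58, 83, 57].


Initial: [27, 2, 25, 41, 58, 83, 57]
Step 1: min=2 at 1
  Swap: [2, 27, 25, 41, 58, 83, 57]
Step 2: min=25 at 2
  Swap: [2, 25, 27, 41, 58, 83, 57]

After 2 steps: [2, 25, 27, 41, 58, 83, 57]


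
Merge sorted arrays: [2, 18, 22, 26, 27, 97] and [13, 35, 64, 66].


Take 2 from A
Take 13 from B
Take 18 from A
Take 22 from A
Take 26 from A
Take 27 from A
Take 35 from B
Take 64 from B
Take 66 from B

Merged: [2, 13, 18, 22, 26, 27, 35, 64, 66, 97]


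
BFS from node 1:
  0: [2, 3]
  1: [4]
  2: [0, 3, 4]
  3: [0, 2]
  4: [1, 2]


Visit 1, enqueue [4]
Visit 4, enqueue [2]
Visit 2, enqueue [0, 3]
Visit 0, enqueue []
Visit 3, enqueue []

BFS order: [1, 4, 2, 0, 3]


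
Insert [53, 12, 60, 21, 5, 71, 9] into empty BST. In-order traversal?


Insert 53: root
Insert 12: L from 53
Insert 60: R from 53
Insert 21: L from 53 -> R from 12
Insert 5: L from 53 -> L from 12
Insert 71: R from 53 -> R from 60
Insert 9: L from 53 -> L from 12 -> R from 5

In-order: [5, 9, 12, 21, 53, 60, 71]


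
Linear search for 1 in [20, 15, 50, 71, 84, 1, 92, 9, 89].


i=0: 20!=1
i=1: 15!=1
i=2: 50!=1
i=3: 71!=1
i=4: 84!=1
i=5: 1==1 found!

Found at 5, 6 comps


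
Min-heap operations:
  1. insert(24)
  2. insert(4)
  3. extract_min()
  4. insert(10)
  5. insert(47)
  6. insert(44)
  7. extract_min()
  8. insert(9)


insert(24) -> [24]
insert(4) -> [4, 24]
extract_min()->4, [24]
insert(10) -> [10, 24]
insert(47) -> [10, 24, 47]
insert(44) -> [10, 24, 47, 44]
extract_min()->10, [24, 44, 47]
insert(9) -> [9, 24, 47, 44]

Final heap: [9, 24, 47, 44]


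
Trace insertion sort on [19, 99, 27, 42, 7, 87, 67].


Initial: [19, 99, 27, 42, 7, 87, 67]
Insert 99: [19, 99, 27, 42, 7, 87, 67]
Insert 27: [19, 27, 99, 42, 7, 87, 67]
Insert 42: [19, 27, 42, 99, 7, 87, 67]
Insert 7: [7, 19, 27, 42, 99, 87, 67]
Insert 87: [7, 19, 27, 42, 87, 99, 67]
Insert 67: [7, 19, 27, 42, 67, 87, 99]

Sorted: [7, 19, 27, 42, 67, 87, 99]


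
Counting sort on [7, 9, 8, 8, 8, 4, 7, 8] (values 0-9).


Input: [7, 9, 8, 8, 8, 4, 7, 8]
Counts: [0, 0, 0, 0, 1, 0, 0, 2, 4, 1]

Sorted: [4, 7, 7, 8, 8, 8, 8, 9]


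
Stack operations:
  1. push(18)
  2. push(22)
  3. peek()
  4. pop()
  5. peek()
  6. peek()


push(18) -> [18]
push(22) -> [18, 22]
peek()->22
pop()->22, [18]
peek()->18
peek()->18

Final stack: [18]


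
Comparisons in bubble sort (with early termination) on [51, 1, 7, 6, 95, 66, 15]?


Algorithm: bubble sort (with early termination)
Input: [51, 1, 7, 6, 95, 66, 15]
Sorted: [1, 6, 7, 15, 51, 66, 95]

18


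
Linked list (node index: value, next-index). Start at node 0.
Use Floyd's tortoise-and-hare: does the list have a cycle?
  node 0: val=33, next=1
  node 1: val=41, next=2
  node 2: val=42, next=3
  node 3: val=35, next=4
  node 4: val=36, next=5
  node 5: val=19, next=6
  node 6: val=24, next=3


Floyd's tortoise (slow, +1) and hare (fast, +2):
  init: slow=0, fast=0
  step 1: slow=1, fast=2
  step 2: slow=2, fast=4
  step 3: slow=3, fast=6
  step 4: slow=4, fast=4
  slow == fast at node 4: cycle detected

Cycle: yes


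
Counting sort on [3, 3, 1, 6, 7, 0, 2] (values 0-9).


Input: [3, 3, 1, 6, 7, 0, 2]
Counts: [1, 1, 1, 2, 0, 0, 1, 1, 0, 0]

Sorted: [0, 1, 2, 3, 3, 6, 7]


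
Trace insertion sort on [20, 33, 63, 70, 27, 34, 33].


Initial: [20, 33, 63, 70, 27, 34, 33]
Insert 33: [20, 33, 63, 70, 27, 34, 33]
Insert 63: [20, 33, 63, 70, 27, 34, 33]
Insert 70: [20, 33, 63, 70, 27, 34, 33]
Insert 27: [20, 27, 33, 63, 70, 34, 33]
Insert 34: [20, 27, 33, 34, 63, 70, 33]
Insert 33: [20, 27, 33, 33, 34, 63, 70]

Sorted: [20, 27, 33, 33, 34, 63, 70]
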